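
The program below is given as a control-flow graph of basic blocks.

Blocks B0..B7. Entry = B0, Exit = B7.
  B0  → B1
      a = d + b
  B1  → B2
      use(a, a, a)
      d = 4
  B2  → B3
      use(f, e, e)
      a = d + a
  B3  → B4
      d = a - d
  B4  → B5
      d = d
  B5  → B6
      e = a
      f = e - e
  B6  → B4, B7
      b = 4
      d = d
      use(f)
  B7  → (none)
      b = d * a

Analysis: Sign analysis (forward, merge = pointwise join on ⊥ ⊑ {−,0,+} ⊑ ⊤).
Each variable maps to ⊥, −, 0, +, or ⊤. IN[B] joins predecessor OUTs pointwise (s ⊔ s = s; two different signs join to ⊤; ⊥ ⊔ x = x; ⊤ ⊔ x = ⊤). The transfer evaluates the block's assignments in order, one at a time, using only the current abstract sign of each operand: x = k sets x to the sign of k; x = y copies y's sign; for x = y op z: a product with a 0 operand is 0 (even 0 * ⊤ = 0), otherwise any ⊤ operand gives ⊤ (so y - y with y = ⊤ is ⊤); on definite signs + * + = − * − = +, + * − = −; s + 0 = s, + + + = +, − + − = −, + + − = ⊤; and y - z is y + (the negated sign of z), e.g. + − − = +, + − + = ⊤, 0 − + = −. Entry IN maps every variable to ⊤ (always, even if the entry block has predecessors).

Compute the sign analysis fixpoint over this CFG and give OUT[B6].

Answer: {a: ⊤, b: +, c: ⊤, d: ⊤, e: ⊤, f: ⊤}

Derivation:
Fixpoint table:
  B0: | IN=(all ⊤) | OUT=(all ⊤)
  B1: | IN=(all ⊤) | OUT={d:+; rest ⊤}
  B2: | IN={d:+; rest ⊤} | OUT={d:+; rest ⊤}
  B3: | IN={d:+; rest ⊤} | OUT=(all ⊤)
  B4: | IN=(all ⊤) | OUT=(all ⊤)
  B5: | IN=(all ⊤) | OUT=(all ⊤)
  B6: | IN=(all ⊤) | OUT={b:+; rest ⊤}
  B7: | IN={b:+; rest ⊤} | OUT=(all ⊤)

Merge at B6: IN[B6] = OUT[B5] = {a: ⊤, b: ⊤, c: ⊤, d: ⊤, e: ⊤, f: ⊤}
Applying B6's transfer function to that IN value gives OUT[B6] (row B6 above).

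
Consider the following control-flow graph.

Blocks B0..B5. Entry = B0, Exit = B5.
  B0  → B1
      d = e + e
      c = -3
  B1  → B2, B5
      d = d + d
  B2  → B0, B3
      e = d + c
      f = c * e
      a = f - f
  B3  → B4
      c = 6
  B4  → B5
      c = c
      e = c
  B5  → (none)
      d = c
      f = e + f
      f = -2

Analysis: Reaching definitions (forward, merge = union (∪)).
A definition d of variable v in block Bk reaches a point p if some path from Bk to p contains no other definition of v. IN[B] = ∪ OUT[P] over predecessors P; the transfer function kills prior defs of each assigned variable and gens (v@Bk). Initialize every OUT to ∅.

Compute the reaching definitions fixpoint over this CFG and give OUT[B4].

Per-block solution:
  B0:   IN={a@B2, c@B0, d@B1, e@B2, f@B2}   OUT={a@B2, c@B0, d@B0, e@B2, f@B2}
  B1:   IN={a@B2, c@B0, d@B0, e@B2, f@B2}   OUT={a@B2, c@B0, d@B1, e@B2, f@B2}
  B2:   IN={a@B2, c@B0, d@B1, e@B2, f@B2}   OUT={a@B2, c@B0, d@B1, e@B2, f@B2}
  B3:   IN={a@B2, c@B0, d@B1, e@B2, f@B2}   OUT={a@B2, c@B3, d@B1, e@B2, f@B2}
  B4:   IN={a@B2, c@B3, d@B1, e@B2, f@B2}   OUT={a@B2, c@B4, d@B1, e@B4, f@B2}
  B5:   IN={a@B2, c@B0, c@B4, d@B1, e@B2, e@B4, f@B2}   OUT={a@B2, c@B0, c@B4, d@B5, e@B2, e@B4, f@B5}

Merge at B4: IN[B4] = OUT[B3] = {a@B2, c@B3, d@B1, e@B2, f@B2}
Applying B4's transfer function to that IN value gives OUT[B4] (row B4 above).

Answer: {a@B2, c@B4, d@B1, e@B4, f@B2}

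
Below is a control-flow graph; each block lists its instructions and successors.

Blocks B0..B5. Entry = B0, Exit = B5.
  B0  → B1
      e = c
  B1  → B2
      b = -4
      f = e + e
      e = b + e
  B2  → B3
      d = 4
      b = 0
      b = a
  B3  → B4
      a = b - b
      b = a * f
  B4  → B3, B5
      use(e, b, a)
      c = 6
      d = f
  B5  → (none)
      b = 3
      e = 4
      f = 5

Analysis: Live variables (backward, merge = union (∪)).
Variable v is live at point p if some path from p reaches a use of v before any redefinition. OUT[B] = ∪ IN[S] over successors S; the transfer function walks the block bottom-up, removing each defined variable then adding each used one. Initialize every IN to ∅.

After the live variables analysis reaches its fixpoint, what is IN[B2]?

Converged values:
  B0:  IN={a, c}  OUT={a, e}
  B1:  IN={a, e}  OUT={a, e, f}
  B2:  IN={a, e, f}  OUT={b, e, f}
  B3:  IN={b, e, f}  OUT={a, b, e, f}
  B4:  IN={a, b, e, f}  OUT={b, e, f}
  B5:  IN={}  OUT={}

Merge at B2: OUT[B2] = IN[B3] = {b, e, f}
Applying B2's transfer function to that OUT value gives IN[B2] (row B2 above).

Answer: {a, e, f}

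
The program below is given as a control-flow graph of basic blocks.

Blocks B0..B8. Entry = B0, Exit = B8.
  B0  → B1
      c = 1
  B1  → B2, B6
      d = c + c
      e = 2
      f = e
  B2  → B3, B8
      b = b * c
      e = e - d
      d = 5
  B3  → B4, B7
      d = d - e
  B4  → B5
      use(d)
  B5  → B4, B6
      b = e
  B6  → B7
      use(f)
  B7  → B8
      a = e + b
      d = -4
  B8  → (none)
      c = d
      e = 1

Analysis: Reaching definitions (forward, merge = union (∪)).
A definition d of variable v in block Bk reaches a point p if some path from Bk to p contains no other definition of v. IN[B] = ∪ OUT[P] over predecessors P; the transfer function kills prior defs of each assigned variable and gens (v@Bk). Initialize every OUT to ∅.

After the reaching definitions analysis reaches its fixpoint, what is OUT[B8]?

Per-block solution:
  B0:   IN={}   OUT={c@B0}
  B1:   IN={c@B0}   OUT={c@B0, d@B1, e@B1, f@B1}
  B2:   IN={c@B0, d@B1, e@B1, f@B1}   OUT={b@B2, c@B0, d@B2, e@B2, f@B1}
  B3:   IN={b@B2, c@B0, d@B2, e@B2, f@B1}   OUT={b@B2, c@B0, d@B3, e@B2, f@B1}
  B4:   IN={b@B2, b@B5, c@B0, d@B3, e@B2, f@B1}   OUT={b@B2, b@B5, c@B0, d@B3, e@B2, f@B1}
  B5:   IN={b@B2, b@B5, c@B0, d@B3, e@B2, f@B1}   OUT={b@B5, c@B0, d@B3, e@B2, f@B1}
  B6:   IN={b@B5, c@B0, d@B1, d@B3, e@B1, e@B2, f@B1}   OUT={b@B5, c@B0, d@B1, d@B3, e@B1, e@B2, f@B1}
  B7:   IN={b@B2, b@B5, c@B0, d@B1, d@B3, e@B1, e@B2, f@B1}   OUT={a@B7, b@B2, b@B5, c@B0, d@B7, e@B1, e@B2, f@B1}
  B8:   IN={a@B7, b@B2, b@B5, c@B0, d@B2, d@B7, e@B1, e@B2, f@B1}   OUT={a@B7, b@B2, b@B5, c@B8, d@B2, d@B7, e@B8, f@B1}

Merge at B8: IN[B8] = OUT[B2] ⊔ OUT[B7] = {a@B7, b@B2, b@B5, c@B0, d@B2, d@B7, e@B1, e@B2, f@B1}
Applying B8's transfer function to that IN value gives OUT[B8] (row B8 above).

Answer: {a@B7, b@B2, b@B5, c@B8, d@B2, d@B7, e@B8, f@B1}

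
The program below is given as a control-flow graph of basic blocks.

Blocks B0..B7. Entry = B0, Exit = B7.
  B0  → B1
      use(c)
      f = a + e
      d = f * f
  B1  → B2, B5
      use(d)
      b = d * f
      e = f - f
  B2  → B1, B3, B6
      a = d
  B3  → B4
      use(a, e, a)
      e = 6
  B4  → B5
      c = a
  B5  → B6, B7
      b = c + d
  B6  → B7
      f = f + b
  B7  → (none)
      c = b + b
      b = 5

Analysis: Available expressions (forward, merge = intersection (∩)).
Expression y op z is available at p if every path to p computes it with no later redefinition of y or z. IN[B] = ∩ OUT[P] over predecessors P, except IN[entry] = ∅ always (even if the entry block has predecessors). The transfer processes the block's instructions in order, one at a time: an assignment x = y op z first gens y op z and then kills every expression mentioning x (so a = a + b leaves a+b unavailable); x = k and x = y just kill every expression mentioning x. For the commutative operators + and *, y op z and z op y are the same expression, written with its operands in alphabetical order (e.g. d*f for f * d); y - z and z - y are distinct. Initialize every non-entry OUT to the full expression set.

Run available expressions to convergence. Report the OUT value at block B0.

Answer: {a+e, f*f}

Derivation:
Fixpoint table:
  B0:   IN={}   OUT={a+e, f*f}
  B1:   IN={f*f}   OUT={d*f, f*f, f-f}
  B2:   IN={d*f, f*f, f-f}   OUT={d*f, f*f, f-f}
  B3:   IN={d*f, f*f, f-f}   OUT={d*f, f*f, f-f}
  B4:   IN={d*f, f*f, f-f}   OUT={d*f, f*f, f-f}
  B5:   IN={d*f, f*f, f-f}   OUT={c+d, d*f, f*f, f-f}
  B6:   IN={d*f, f*f, f-f}   OUT={}
  B7:   IN={}   OUT={}

B0 is the boundary node: IN[B0] = {}
Applying B0's transfer function to that IN value gives OUT[B0] (row B0 above).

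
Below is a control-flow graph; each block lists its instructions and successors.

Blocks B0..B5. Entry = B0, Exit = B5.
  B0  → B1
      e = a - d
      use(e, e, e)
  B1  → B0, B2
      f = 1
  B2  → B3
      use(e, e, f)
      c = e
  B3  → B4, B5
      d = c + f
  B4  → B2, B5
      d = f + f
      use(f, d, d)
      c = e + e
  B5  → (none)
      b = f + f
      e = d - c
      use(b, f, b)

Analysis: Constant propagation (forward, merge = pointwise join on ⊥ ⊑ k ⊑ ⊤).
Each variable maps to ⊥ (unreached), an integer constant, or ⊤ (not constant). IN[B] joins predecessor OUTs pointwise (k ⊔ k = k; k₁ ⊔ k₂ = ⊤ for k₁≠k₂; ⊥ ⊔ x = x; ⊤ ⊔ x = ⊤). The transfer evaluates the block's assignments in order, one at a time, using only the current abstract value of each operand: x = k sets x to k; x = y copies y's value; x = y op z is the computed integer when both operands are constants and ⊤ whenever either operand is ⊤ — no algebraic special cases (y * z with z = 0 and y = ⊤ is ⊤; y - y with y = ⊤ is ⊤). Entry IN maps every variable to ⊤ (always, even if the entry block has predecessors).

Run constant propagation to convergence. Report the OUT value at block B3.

Fixpoint table:
  B0:   IN=(all ⊤)   OUT=(all ⊤)
  B1:   IN=(all ⊤)   OUT={f:1; rest ⊤}
  B2:   IN={f:1; rest ⊤}   OUT={f:1; rest ⊤}
  B3:   IN={f:1; rest ⊤}   OUT={f:1; rest ⊤}
  B4:   IN={f:1; rest ⊤}   OUT={d:2, f:1; rest ⊤}
  B5:   IN={f:1; rest ⊤}   OUT={b:2, f:1; rest ⊤}

Merge at B3: IN[B3] = OUT[B2] = {a: ⊤, b: ⊤, c: ⊤, d: ⊤, e: ⊤, f: 1}
Applying B3's transfer function to that IN value gives OUT[B3] (row B3 above).

Answer: {a: ⊤, b: ⊤, c: ⊤, d: ⊤, e: ⊤, f: 1}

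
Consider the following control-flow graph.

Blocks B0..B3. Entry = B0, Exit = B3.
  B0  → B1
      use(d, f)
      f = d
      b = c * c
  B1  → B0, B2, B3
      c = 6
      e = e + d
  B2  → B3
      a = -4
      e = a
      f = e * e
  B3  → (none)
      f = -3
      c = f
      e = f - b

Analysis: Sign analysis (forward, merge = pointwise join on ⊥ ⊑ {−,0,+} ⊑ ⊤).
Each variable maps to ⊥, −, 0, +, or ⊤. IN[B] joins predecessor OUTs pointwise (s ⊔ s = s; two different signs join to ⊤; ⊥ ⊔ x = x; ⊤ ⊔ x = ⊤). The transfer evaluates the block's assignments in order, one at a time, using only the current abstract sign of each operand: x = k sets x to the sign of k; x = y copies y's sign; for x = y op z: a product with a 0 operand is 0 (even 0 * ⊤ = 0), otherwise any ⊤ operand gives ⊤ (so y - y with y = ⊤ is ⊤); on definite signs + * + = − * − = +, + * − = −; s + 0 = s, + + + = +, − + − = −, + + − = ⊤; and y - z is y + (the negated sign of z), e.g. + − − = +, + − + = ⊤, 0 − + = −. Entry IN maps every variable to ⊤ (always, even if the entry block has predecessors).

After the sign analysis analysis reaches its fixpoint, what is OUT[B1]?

Answer: {a: ⊤, b: ⊤, c: +, d: ⊤, e: ⊤, f: ⊤}

Working:
Per-block solution:
  B0: | IN=(all ⊤) | OUT=(all ⊤)
  B1: | IN=(all ⊤) | OUT={c:+; rest ⊤}
  B2: | IN={c:+; rest ⊤} | OUT={a:-, c:+, e:-, f:+; rest ⊤}
  B3: | IN={c:+; rest ⊤} | OUT={c:-, f:-; rest ⊤}

Merge at B1: IN[B1] = OUT[B0] = {a: ⊤, b: ⊤, c: ⊤, d: ⊤, e: ⊤, f: ⊤}
Applying B1's transfer function to that IN value gives OUT[B1] (row B1 above).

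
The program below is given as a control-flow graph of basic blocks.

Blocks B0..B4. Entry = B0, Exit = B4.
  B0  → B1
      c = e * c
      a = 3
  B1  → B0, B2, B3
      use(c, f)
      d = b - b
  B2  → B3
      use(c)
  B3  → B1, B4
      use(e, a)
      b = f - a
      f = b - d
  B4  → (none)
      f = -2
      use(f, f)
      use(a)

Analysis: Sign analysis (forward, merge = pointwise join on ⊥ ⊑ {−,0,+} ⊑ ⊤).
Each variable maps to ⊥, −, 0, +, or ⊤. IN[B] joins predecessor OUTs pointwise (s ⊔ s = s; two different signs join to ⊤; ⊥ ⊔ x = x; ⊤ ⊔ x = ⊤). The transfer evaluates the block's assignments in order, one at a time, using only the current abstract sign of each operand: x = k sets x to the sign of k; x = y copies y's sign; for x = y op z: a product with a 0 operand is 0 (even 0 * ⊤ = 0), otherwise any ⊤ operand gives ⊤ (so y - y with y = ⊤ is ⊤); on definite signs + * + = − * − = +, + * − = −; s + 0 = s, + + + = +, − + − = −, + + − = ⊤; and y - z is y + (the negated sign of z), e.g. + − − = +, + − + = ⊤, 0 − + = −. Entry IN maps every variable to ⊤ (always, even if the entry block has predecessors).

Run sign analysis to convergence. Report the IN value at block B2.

Answer: {a: +, b: ⊤, c: ⊤, d: ⊤, e: ⊤, f: ⊤}

Derivation:
Per-block solution:
  B0:  IN=(all ⊤)  OUT={a:+; rest ⊤}
  B1:  IN={a:+; rest ⊤}  OUT={a:+; rest ⊤}
  B2:  IN={a:+; rest ⊤}  OUT={a:+; rest ⊤}
  B3:  IN={a:+; rest ⊤}  OUT={a:+; rest ⊤}
  B4:  IN={a:+; rest ⊤}  OUT={a:+, f:-; rest ⊤}

Merge at B2: IN[B2] = OUT[B1] = {a: +, b: ⊤, c: ⊤, d: ⊤, e: ⊤, f: ⊤}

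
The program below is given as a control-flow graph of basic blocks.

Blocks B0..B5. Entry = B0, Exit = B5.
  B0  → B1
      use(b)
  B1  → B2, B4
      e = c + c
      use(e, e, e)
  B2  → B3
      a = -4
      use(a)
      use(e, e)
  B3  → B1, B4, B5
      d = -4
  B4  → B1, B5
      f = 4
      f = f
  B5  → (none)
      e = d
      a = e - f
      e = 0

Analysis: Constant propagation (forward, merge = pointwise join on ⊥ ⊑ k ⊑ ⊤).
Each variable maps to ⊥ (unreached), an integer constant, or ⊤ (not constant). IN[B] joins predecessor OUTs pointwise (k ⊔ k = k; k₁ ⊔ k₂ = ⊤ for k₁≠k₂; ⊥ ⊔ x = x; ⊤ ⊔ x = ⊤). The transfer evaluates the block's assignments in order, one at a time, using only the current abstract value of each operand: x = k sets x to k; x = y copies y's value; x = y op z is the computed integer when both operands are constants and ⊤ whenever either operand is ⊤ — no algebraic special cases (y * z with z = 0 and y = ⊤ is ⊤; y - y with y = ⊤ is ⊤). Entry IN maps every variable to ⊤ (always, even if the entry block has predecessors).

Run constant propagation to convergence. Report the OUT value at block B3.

Answer: {a: -4, b: ⊤, c: ⊤, d: -4, e: ⊤, f: ⊤}

Working:
Per-block solution:
  B0:   IN=(all ⊤)   OUT=(all ⊤)
  B1:   IN=(all ⊤)   OUT=(all ⊤)
  B2:   IN=(all ⊤)   OUT={a:-4; rest ⊤}
  B3:   IN={a:-4; rest ⊤}   OUT={a:-4, d:-4; rest ⊤}
  B4:   IN=(all ⊤)   OUT={f:4; rest ⊤}
  B5:   IN=(all ⊤)   OUT={e:0; rest ⊤}

Merge at B3: IN[B3] = OUT[B2] = {a: -4, b: ⊤, c: ⊤, d: ⊤, e: ⊤, f: ⊤}
Applying B3's transfer function to that IN value gives OUT[B3] (row B3 above).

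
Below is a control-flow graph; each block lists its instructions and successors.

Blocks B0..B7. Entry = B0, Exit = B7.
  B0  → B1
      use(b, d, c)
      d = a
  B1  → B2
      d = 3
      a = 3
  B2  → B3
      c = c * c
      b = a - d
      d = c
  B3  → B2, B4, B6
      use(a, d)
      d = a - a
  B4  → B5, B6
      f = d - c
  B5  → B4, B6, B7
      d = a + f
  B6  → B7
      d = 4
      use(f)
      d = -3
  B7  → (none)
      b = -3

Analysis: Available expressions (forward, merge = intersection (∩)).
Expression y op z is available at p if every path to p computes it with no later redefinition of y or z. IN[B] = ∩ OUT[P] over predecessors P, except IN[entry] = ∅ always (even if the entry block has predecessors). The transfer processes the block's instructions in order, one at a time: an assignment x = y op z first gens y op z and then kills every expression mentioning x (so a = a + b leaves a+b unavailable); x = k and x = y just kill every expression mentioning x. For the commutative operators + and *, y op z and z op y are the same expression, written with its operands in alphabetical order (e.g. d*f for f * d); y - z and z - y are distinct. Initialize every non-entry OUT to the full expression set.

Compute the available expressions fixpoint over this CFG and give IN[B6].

Answer: {a-a}

Working:
Converged values:
  B0:  IN={}  OUT={}
  B1:  IN={}  OUT={}
  B2:  IN={}  OUT={}
  B3:  IN={}  OUT={a-a}
  B4:  IN={a-a}  OUT={a-a, d-c}
  B5:  IN={a-a, d-c}  OUT={a+f, a-a}
  B6:  IN={a-a}  OUT={a-a}
  B7:  IN={a-a}  OUT={a-a}

Merge at B6: IN[B6] = OUT[B3] ∩ OUT[B4] ∩ OUT[B5] = {a-a}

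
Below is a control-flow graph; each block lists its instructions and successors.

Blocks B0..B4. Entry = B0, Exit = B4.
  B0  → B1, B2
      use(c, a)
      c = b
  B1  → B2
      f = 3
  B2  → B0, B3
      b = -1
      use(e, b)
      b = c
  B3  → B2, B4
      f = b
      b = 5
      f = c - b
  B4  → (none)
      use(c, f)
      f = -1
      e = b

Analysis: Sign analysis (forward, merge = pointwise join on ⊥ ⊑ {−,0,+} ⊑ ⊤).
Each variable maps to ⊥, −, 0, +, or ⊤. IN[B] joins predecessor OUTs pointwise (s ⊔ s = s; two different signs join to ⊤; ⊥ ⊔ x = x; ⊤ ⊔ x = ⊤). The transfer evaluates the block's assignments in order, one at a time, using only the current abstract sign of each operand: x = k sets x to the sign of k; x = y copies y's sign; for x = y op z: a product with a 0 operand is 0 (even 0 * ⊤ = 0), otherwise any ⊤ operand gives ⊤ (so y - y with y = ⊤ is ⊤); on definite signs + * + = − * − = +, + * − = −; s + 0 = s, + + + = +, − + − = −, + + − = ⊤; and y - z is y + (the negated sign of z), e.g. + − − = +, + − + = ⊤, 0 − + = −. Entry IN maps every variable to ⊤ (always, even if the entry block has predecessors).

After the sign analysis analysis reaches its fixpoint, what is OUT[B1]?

Converged values:
  B0: | IN=(all ⊤) | OUT=(all ⊤)
  B1: | IN=(all ⊤) | OUT={f:+; rest ⊤}
  B2: | IN=(all ⊤) | OUT=(all ⊤)
  B3: | IN=(all ⊤) | OUT={b:+; rest ⊤}
  B4: | IN={b:+; rest ⊤} | OUT={b:+, e:+, f:-; rest ⊤}

Merge at B1: IN[B1] = OUT[B0] = {a: ⊤, b: ⊤, c: ⊤, d: ⊤, e: ⊤, f: ⊤}
Applying B1's transfer function to that IN value gives OUT[B1] (row B1 above).

Answer: {a: ⊤, b: ⊤, c: ⊤, d: ⊤, e: ⊤, f: +}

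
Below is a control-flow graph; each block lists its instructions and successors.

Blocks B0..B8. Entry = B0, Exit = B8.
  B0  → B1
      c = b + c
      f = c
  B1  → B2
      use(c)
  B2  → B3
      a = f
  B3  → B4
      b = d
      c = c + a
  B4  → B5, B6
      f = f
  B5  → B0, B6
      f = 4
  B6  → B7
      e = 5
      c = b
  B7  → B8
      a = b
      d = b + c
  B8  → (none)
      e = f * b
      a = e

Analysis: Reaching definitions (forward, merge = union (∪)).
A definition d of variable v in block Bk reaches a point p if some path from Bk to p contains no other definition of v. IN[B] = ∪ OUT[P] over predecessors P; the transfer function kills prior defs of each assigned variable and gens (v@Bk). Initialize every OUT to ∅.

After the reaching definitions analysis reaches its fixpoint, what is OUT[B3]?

Answer: {a@B2, b@B3, c@B3, f@B0}

Working:
Converged values:
  B0: | IN={a@B2, b@B3, c@B3, f@B5} | OUT={a@B2, b@B3, c@B0, f@B0}
  B1: | IN={a@B2, b@B3, c@B0, f@B0} | OUT={a@B2, b@B3, c@B0, f@B0}
  B2: | IN={a@B2, b@B3, c@B0, f@B0} | OUT={a@B2, b@B3, c@B0, f@B0}
  B3: | IN={a@B2, b@B3, c@B0, f@B0} | OUT={a@B2, b@B3, c@B3, f@B0}
  B4: | IN={a@B2, b@B3, c@B3, f@B0} | OUT={a@B2, b@B3, c@B3, f@B4}
  B5: | IN={a@B2, b@B3, c@B3, f@B4} | OUT={a@B2, b@B3, c@B3, f@B5}
  B6: | IN={a@B2, b@B3, c@B3, f@B4, f@B5} | OUT={a@B2, b@B3, c@B6, e@B6, f@B4, f@B5}
  B7: | IN={a@B2, b@B3, c@B6, e@B6, f@B4, f@B5} | OUT={a@B7, b@B3, c@B6, d@B7, e@B6, f@B4, f@B5}
  B8: | IN={a@B7, b@B3, c@B6, d@B7, e@B6, f@B4, f@B5} | OUT={a@B8, b@B3, c@B6, d@B7, e@B8, f@B4, f@B5}

Merge at B3: IN[B3] = OUT[B2] = {a@B2, b@B3, c@B0, f@B0}
Applying B3's transfer function to that IN value gives OUT[B3] (row B3 above).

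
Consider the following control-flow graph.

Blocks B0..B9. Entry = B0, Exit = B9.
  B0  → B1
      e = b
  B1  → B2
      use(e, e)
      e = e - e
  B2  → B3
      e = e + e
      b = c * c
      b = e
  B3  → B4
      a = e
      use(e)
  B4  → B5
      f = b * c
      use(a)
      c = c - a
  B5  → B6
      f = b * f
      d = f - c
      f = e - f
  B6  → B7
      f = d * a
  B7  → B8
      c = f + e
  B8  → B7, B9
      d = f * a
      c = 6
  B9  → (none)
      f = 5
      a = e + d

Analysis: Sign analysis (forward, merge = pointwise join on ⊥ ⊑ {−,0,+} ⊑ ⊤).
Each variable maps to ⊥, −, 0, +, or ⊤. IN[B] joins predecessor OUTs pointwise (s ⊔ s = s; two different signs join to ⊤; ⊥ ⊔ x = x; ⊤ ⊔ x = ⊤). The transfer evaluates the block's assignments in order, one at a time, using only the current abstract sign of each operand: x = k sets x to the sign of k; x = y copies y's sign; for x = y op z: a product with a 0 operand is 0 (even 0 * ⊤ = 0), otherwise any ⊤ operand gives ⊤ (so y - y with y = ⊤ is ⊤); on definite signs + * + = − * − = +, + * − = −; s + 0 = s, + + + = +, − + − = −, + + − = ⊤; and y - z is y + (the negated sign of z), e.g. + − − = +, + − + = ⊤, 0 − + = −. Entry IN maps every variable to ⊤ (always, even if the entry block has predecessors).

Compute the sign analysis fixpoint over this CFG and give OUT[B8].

Answer: {a: ⊤, b: ⊤, c: +, d: ⊤, e: ⊤, f: ⊤}

Trace:
Fixpoint table:
  B0: | IN=(all ⊤) | OUT=(all ⊤)
  B1: | IN=(all ⊤) | OUT=(all ⊤)
  B2: | IN=(all ⊤) | OUT=(all ⊤)
  B3: | IN=(all ⊤) | OUT=(all ⊤)
  B4: | IN=(all ⊤) | OUT=(all ⊤)
  B5: | IN=(all ⊤) | OUT=(all ⊤)
  B6: | IN=(all ⊤) | OUT=(all ⊤)
  B7: | IN=(all ⊤) | OUT=(all ⊤)
  B8: | IN=(all ⊤) | OUT={c:+; rest ⊤}
  B9: | IN={c:+; rest ⊤} | OUT={c:+, f:+; rest ⊤}

Merge at B8: IN[B8] = OUT[B7] = {a: ⊤, b: ⊤, c: ⊤, d: ⊤, e: ⊤, f: ⊤}
Applying B8's transfer function to that IN value gives OUT[B8] (row B8 above).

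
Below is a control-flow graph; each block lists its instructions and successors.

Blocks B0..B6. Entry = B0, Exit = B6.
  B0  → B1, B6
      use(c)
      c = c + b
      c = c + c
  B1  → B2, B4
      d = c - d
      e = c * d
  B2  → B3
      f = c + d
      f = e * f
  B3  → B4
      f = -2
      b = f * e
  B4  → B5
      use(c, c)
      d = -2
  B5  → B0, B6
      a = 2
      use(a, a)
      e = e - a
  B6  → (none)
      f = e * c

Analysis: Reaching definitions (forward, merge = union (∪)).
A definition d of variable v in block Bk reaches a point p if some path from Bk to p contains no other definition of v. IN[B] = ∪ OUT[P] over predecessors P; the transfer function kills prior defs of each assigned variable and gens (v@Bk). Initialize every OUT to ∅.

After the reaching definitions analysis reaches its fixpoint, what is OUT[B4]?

Answer: {a@B5, b@B3, c@B0, d@B4, e@B1, f@B3}

Working:
Converged values:
  B0:  IN={a@B5, b@B3, c@B0, d@B4, e@B5, f@B3}  OUT={a@B5, b@B3, c@B0, d@B4, e@B5, f@B3}
  B1:  IN={a@B5, b@B3, c@B0, d@B4, e@B5, f@B3}  OUT={a@B5, b@B3, c@B0, d@B1, e@B1, f@B3}
  B2:  IN={a@B5, b@B3, c@B0, d@B1, e@B1, f@B3}  OUT={a@B5, b@B3, c@B0, d@B1, e@B1, f@B2}
  B3:  IN={a@B5, b@B3, c@B0, d@B1, e@B1, f@B2}  OUT={a@B5, b@B3, c@B0, d@B1, e@B1, f@B3}
  B4:  IN={a@B5, b@B3, c@B0, d@B1, e@B1, f@B3}  OUT={a@B5, b@B3, c@B0, d@B4, e@B1, f@B3}
  B5:  IN={a@B5, b@B3, c@B0, d@B4, e@B1, f@B3}  OUT={a@B5, b@B3, c@B0, d@B4, e@B5, f@B3}
  B6:  IN={a@B5, b@B3, c@B0, d@B4, e@B5, f@B3}  OUT={a@B5, b@B3, c@B0, d@B4, e@B5, f@B6}

Merge at B4: IN[B4] = OUT[B1] ⊔ OUT[B3] = {a@B5, b@B3, c@B0, d@B1, e@B1, f@B3}
Applying B4's transfer function to that IN value gives OUT[B4] (row B4 above).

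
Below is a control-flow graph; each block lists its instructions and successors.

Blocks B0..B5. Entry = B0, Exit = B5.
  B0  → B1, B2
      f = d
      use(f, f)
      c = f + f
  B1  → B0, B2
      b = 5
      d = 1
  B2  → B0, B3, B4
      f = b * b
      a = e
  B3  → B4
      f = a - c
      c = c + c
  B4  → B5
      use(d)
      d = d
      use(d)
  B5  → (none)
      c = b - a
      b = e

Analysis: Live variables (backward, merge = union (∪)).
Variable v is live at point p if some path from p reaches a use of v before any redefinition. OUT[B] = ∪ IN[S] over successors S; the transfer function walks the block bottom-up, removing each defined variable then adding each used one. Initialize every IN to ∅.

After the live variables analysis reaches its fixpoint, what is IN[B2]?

Answer: {b, c, d, e}

Trace:
Fixpoint table:
  B0:   IN={b, d, e}   OUT={b, c, d, e}
  B1:   IN={c, e}   OUT={b, c, d, e}
  B2:   IN={b, c, d, e}   OUT={a, b, c, d, e}
  B3:   IN={a, b, c, d, e}   OUT={a, b, d, e}
  B4:   IN={a, b, d, e}   OUT={a, b, e}
  B5:   IN={a, b, e}   OUT={}

Merge at B2: OUT[B2] = IN[B0] ⊔ IN[B3] ⊔ IN[B4] = {a, b, c, d, e}
Applying B2's transfer function to that OUT value gives IN[B2] (row B2 above).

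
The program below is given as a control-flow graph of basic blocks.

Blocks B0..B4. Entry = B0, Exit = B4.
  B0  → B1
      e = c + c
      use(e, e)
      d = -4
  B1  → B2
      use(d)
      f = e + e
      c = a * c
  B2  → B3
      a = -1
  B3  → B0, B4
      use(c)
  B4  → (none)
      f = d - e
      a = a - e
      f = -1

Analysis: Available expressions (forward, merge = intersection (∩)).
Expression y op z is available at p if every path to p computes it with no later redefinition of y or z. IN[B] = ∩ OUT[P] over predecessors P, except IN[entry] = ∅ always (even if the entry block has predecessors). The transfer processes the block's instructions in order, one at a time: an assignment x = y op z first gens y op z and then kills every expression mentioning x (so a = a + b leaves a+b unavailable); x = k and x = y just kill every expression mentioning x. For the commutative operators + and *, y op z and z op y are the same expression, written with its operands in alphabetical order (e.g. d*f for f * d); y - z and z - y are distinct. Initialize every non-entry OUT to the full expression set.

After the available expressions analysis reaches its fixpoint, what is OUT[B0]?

Answer: {c+c}

Derivation:
Converged values:
  B0:  IN={}  OUT={c+c}
  B1:  IN={c+c}  OUT={e+e}
  B2:  IN={e+e}  OUT={e+e}
  B3:  IN={e+e}  OUT={e+e}
  B4:  IN={e+e}  OUT={d-e, e+e}

Merge at B0 (entry node, so the boundary value {} is joined with the incoming edge(s)): IN[B0] = {} ∩ OUT[B3] = {}
Applying B0's transfer function to that IN value gives OUT[B0] (row B0 above).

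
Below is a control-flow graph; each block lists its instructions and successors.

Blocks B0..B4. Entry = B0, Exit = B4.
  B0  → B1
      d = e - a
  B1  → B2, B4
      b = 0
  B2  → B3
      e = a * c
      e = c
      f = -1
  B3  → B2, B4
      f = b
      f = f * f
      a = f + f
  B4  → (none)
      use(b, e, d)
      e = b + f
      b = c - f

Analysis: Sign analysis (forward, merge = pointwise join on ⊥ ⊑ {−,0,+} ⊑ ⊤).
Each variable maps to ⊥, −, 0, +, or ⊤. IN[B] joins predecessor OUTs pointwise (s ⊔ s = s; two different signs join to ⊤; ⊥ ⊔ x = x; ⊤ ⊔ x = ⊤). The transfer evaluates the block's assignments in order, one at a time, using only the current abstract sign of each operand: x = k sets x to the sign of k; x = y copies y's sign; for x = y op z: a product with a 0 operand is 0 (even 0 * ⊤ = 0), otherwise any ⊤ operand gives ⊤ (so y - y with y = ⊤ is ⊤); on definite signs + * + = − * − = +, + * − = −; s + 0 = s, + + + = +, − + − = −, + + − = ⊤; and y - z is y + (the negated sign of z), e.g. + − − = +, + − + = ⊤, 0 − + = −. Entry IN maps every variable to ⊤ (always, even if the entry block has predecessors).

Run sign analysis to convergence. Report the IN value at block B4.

Converged values:
  B0: | IN=(all ⊤) | OUT=(all ⊤)
  B1: | IN=(all ⊤) | OUT={b:0; rest ⊤}
  B2: | IN={b:0; rest ⊤} | OUT={b:0, f:-; rest ⊤}
  B3: | IN={b:0, f:-; rest ⊤} | OUT={a:0, b:0, f:0; rest ⊤}
  B4: | IN={b:0; rest ⊤} | OUT=(all ⊤)

Merge at B4: IN[B4] = OUT[B1] ⊔ OUT[B3] = {a: ⊤, b: 0, c: ⊤, d: ⊤, e: ⊤, f: ⊤}

Answer: {a: ⊤, b: 0, c: ⊤, d: ⊤, e: ⊤, f: ⊤}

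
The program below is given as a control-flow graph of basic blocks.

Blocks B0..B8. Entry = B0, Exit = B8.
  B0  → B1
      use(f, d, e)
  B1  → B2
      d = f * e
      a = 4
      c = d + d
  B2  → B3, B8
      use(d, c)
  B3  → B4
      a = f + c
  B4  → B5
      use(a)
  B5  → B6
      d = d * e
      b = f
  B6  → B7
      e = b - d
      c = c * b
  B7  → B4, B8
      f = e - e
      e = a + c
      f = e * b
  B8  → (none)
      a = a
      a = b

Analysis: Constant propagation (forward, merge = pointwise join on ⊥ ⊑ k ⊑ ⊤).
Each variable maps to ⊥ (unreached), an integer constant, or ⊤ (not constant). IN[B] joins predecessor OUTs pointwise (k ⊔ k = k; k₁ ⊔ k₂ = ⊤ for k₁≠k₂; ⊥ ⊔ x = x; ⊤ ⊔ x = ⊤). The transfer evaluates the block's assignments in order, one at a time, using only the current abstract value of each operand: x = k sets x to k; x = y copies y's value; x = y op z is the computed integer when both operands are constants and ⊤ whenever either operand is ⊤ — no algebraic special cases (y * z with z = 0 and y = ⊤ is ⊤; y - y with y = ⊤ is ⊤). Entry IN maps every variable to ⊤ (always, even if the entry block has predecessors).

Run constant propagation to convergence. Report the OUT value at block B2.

Answer: {a: 4, b: ⊤, c: ⊤, d: ⊤, e: ⊤, f: ⊤}

Trace:
Fixpoint table:
  B0:   IN=(all ⊤)   OUT=(all ⊤)
  B1:   IN=(all ⊤)   OUT={a:4; rest ⊤}
  B2:   IN={a:4; rest ⊤}   OUT={a:4; rest ⊤}
  B3:   IN={a:4; rest ⊤}   OUT=(all ⊤)
  B4:   IN=(all ⊤)   OUT=(all ⊤)
  B5:   IN=(all ⊤)   OUT=(all ⊤)
  B6:   IN=(all ⊤)   OUT=(all ⊤)
  B7:   IN=(all ⊤)   OUT=(all ⊤)
  B8:   IN=(all ⊤)   OUT=(all ⊤)

Merge at B2: IN[B2] = OUT[B1] = {a: 4, b: ⊤, c: ⊤, d: ⊤, e: ⊤, f: ⊤}
Applying B2's transfer function to that IN value gives OUT[B2] (row B2 above).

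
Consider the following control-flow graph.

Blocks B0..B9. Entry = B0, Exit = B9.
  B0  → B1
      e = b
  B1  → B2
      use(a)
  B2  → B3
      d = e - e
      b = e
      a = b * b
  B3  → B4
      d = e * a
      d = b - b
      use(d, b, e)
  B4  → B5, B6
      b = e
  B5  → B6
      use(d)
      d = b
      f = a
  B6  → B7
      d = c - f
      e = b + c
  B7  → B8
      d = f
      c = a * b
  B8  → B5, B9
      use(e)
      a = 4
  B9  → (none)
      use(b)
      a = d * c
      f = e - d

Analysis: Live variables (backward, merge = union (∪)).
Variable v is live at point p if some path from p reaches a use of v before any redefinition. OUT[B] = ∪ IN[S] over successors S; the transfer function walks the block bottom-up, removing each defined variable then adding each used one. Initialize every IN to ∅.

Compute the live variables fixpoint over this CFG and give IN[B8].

Answer: {b, c, d, e}

Trace:
Converged values:
  B0:  IN={a, b, c, f}  OUT={a, c, e, f}
  B1:  IN={a, c, e, f}  OUT={c, e, f}
  B2:  IN={c, e, f}  OUT={a, b, c, e, f}
  B3:  IN={a, b, c, e, f}  OUT={a, c, d, e, f}
  B4:  IN={a, c, d, e, f}  OUT={a, b, c, d, f}
  B5:  IN={a, b, c, d}  OUT={a, b, c, f}
  B6:  IN={a, b, c, f}  OUT={a, b, e, f}
  B7:  IN={a, b, e, f}  OUT={b, c, d, e}
  B8:  IN={b, c, d, e}  OUT={a, b, c, d, e}
  B9:  IN={b, c, d, e}  OUT={}

Merge at B8: OUT[B8] = IN[B5] ⊔ IN[B9] = {a, b, c, d, e}
Applying B8's transfer function to that OUT value gives IN[B8] (row B8 above).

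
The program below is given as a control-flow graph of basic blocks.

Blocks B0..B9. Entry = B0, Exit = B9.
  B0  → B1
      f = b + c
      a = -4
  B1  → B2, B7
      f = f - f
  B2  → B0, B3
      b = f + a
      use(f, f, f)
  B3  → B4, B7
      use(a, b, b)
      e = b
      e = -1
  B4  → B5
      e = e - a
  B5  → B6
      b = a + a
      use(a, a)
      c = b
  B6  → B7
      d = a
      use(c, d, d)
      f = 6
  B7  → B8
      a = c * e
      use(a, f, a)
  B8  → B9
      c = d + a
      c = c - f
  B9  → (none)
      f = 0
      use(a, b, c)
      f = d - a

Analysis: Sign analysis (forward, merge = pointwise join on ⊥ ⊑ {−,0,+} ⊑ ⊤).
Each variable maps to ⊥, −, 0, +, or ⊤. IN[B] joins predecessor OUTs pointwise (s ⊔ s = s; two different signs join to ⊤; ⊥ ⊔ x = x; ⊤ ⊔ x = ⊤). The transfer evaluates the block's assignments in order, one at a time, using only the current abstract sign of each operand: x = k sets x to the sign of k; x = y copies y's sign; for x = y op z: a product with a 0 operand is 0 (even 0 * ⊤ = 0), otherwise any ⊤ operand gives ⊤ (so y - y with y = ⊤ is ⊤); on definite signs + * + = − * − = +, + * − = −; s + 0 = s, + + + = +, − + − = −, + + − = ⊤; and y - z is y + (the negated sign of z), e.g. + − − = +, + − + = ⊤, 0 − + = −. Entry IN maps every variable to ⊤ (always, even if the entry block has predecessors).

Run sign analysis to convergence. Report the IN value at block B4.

Answer: {a: -, b: ⊤, c: ⊤, d: ⊤, e: -, f: ⊤}

Derivation:
Per-block solution:
  B0:  IN=(all ⊤)  OUT={a:-; rest ⊤}
  B1:  IN={a:-; rest ⊤}  OUT={a:-; rest ⊤}
  B2:  IN={a:-; rest ⊤}  OUT={a:-; rest ⊤}
  B3:  IN={a:-; rest ⊤}  OUT={a:-, e:-; rest ⊤}
  B4:  IN={a:-, e:-; rest ⊤}  OUT={a:-; rest ⊤}
  B5:  IN={a:-; rest ⊤}  OUT={a:-, b:-, c:-; rest ⊤}
  B6:  IN={a:-, b:-, c:-; rest ⊤}  OUT={a:-, b:-, c:-, d:-, f:+; rest ⊤}
  B7:  IN={a:-; rest ⊤}  OUT=(all ⊤)
  B8:  IN=(all ⊤)  OUT=(all ⊤)
  B9:  IN=(all ⊤)  OUT=(all ⊤)

Merge at B4: IN[B4] = OUT[B3] = {a: -, b: ⊤, c: ⊤, d: ⊤, e: -, f: ⊤}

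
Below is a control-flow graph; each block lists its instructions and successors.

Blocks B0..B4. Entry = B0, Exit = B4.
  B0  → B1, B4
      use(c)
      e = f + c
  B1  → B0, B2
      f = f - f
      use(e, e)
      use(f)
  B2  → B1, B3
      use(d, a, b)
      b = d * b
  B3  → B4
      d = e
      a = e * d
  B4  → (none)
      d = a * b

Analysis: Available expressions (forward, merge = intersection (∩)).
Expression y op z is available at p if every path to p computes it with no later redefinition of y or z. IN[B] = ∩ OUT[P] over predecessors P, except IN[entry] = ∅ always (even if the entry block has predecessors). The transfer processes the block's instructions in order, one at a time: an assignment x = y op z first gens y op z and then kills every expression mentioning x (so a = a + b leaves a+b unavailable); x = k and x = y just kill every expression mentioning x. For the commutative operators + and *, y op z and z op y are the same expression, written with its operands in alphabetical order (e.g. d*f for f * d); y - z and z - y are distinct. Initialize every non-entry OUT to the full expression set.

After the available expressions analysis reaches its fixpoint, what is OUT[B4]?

Answer: {a*b}

Working:
Converged values:
  B0:  IN={}  OUT={c+f}
  B1:  IN={}  OUT={}
  B2:  IN={}  OUT={}
  B3:  IN={}  OUT={d*e}
  B4:  IN={}  OUT={a*b}

Merge at B4: IN[B4] = OUT[B0] ∩ OUT[B3] = {}
Applying B4's transfer function to that IN value gives OUT[B4] (row B4 above).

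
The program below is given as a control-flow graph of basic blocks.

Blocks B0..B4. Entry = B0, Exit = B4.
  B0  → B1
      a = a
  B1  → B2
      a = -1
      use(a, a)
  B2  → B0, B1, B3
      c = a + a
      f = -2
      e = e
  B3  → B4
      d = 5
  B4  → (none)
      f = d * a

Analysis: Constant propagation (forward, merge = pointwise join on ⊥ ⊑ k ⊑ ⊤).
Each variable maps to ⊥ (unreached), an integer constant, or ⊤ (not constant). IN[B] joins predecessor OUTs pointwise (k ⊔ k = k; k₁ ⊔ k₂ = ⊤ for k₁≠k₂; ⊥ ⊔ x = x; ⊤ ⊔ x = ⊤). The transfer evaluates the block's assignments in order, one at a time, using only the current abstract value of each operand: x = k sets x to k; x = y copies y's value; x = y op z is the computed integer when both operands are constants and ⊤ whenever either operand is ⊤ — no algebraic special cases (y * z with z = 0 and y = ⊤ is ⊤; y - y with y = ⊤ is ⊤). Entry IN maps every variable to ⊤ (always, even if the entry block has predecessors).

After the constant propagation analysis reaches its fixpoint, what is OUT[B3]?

Fixpoint table:
  B0:  IN=(all ⊤)  OUT=(all ⊤)
  B1:  IN=(all ⊤)  OUT={a:-1; rest ⊤}
  B2:  IN={a:-1; rest ⊤}  OUT={a:-1, c:-2, f:-2; rest ⊤}
  B3:  IN={a:-1, c:-2, f:-2; rest ⊤}  OUT={a:-1, c:-2, d:5, f:-2; rest ⊤}
  B4:  IN={a:-1, c:-2, d:5, f:-2; rest ⊤}  OUT={a:-1, c:-2, d:5, f:-5; rest ⊤}

Merge at B3: IN[B3] = OUT[B2] = {a: -1, b: ⊤, c: -2, d: ⊤, e: ⊤, f: -2}
Applying B3's transfer function to that IN value gives OUT[B3] (row B3 above).

Answer: {a: -1, b: ⊤, c: -2, d: 5, e: ⊤, f: -2}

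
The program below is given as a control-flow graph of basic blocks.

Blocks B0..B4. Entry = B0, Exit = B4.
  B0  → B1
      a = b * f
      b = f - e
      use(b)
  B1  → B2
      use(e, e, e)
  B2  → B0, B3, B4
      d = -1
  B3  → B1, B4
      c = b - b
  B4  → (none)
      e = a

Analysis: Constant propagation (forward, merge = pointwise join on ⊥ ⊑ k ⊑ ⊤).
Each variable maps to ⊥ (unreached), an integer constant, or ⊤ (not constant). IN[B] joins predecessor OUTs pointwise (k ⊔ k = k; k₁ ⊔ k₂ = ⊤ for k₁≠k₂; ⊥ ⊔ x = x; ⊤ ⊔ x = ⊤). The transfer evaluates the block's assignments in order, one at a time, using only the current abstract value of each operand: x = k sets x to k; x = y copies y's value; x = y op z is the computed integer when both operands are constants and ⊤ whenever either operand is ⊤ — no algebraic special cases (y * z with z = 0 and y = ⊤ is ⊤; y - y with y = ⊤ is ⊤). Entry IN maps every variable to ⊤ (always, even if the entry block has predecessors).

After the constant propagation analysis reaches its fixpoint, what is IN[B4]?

Fixpoint table:
  B0: | IN=(all ⊤) | OUT=(all ⊤)
  B1: | IN=(all ⊤) | OUT=(all ⊤)
  B2: | IN=(all ⊤) | OUT={d:-1; rest ⊤}
  B3: | IN={d:-1; rest ⊤} | OUT={d:-1; rest ⊤}
  B4: | IN={d:-1; rest ⊤} | OUT={d:-1; rest ⊤}

Merge at B4: IN[B4] = OUT[B2] ⊔ OUT[B3] = {a: ⊤, b: ⊤, c: ⊤, d: -1, e: ⊤, f: ⊤}

Answer: {a: ⊤, b: ⊤, c: ⊤, d: -1, e: ⊤, f: ⊤}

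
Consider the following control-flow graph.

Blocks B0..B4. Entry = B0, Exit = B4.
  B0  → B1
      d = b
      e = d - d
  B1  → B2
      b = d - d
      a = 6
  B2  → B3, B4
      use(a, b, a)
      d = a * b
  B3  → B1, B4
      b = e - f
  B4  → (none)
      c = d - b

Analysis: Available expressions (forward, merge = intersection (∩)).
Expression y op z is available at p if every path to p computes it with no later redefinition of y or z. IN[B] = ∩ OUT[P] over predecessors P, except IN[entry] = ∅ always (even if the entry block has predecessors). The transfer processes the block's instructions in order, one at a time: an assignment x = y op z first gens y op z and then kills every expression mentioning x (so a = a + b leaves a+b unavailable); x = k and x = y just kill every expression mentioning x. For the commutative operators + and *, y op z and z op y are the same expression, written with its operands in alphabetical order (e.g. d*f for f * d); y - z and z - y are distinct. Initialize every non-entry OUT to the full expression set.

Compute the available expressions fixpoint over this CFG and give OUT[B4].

Answer: {d-b}

Working:
Fixpoint table:
  B0: | IN={} | OUT={d-d}
  B1: | IN={} | OUT={d-d}
  B2: | IN={d-d} | OUT={a*b}
  B3: | IN={a*b} | OUT={e-f}
  B4: | IN={} | OUT={d-b}

Merge at B4: IN[B4] = OUT[B2] ∩ OUT[B3] = {}
Applying B4's transfer function to that IN value gives OUT[B4] (row B4 above).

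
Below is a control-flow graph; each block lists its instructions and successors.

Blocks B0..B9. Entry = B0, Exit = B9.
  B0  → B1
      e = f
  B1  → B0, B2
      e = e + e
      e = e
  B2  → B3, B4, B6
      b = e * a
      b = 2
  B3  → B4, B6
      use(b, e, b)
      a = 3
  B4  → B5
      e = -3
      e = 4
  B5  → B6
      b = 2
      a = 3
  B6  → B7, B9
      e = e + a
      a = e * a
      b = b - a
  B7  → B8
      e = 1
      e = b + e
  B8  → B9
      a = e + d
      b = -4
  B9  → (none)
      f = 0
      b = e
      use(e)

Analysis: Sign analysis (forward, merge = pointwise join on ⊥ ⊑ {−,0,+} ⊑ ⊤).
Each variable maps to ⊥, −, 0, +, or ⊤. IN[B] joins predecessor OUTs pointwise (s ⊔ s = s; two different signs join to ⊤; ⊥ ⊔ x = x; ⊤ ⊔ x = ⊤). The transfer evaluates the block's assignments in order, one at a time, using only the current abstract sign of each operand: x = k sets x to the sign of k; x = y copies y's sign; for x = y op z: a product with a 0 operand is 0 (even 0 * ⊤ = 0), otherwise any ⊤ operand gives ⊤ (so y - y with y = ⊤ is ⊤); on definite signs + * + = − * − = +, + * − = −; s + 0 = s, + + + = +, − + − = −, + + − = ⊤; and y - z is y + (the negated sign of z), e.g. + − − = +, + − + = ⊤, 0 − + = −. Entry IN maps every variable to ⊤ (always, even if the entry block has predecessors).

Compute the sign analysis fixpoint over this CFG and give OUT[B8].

Converged values:
  B0:  IN=(all ⊤)  OUT=(all ⊤)
  B1:  IN=(all ⊤)  OUT=(all ⊤)
  B2:  IN=(all ⊤)  OUT={b:+; rest ⊤}
  B3:  IN={b:+; rest ⊤}  OUT={a:+, b:+; rest ⊤}
  B4:  IN={b:+; rest ⊤}  OUT={b:+, e:+; rest ⊤}
  B5:  IN={b:+, e:+; rest ⊤}  OUT={a:+, b:+, e:+; rest ⊤}
  B6:  IN={b:+; rest ⊤}  OUT=(all ⊤)
  B7:  IN=(all ⊤)  OUT=(all ⊤)
  B8:  IN=(all ⊤)  OUT={b:-; rest ⊤}
  B9:  IN=(all ⊤)  OUT={f:0; rest ⊤}

Merge at B8: IN[B8] = OUT[B7] = {a: ⊤, b: ⊤, c: ⊤, d: ⊤, e: ⊤, f: ⊤}
Applying B8's transfer function to that IN value gives OUT[B8] (row B8 above).

Answer: {a: ⊤, b: -, c: ⊤, d: ⊤, e: ⊤, f: ⊤}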